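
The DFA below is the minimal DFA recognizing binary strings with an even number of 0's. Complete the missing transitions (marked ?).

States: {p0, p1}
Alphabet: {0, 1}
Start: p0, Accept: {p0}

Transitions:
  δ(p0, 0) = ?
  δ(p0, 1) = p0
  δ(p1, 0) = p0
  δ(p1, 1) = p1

From the language and accept set, identify what each state tracks — p0: even number of 0's so far; p1: odd number of 0's so far.
Each missing δ(q, a) is the state matching the new tracked value after reading a.
δ(p0, 0) = p1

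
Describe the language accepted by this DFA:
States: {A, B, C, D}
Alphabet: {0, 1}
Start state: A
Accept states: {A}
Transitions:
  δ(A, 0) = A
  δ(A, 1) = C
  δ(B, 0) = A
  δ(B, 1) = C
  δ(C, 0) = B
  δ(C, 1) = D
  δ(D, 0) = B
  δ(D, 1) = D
Testing a few strings:
  '0' → accept
  '100' → accept
  '000' → accept
  '1101' → reject
State roles: A=value ≡ 0 (mod 4); B=value ≡ 2 (mod 4); C=value ≡ 1 (mod 4); D=value ≡ 3 (mod 4)
All binary strings representing a multiple of 4 (read in base 2; leading zeros allowed and ε counts as 0)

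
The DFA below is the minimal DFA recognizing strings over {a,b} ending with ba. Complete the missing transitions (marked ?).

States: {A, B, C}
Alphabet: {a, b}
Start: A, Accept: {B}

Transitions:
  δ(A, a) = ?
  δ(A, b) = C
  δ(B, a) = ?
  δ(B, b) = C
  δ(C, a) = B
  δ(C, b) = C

From the language and accept set, identify what each state tracks — A: no suffix match; B: suffix is ba; C: one trailing b.
Each missing δ(q, a) is the state matching the new tracked value after reading a.
δ(A, a) = A; δ(B, a) = A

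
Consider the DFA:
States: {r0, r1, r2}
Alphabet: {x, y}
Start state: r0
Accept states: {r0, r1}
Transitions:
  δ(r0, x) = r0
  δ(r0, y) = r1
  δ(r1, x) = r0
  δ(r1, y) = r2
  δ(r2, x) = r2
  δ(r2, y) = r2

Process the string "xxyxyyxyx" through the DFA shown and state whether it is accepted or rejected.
Processing string "xxyxyyxyx":
  r0 --x--> r0
  r0 --x--> r0
  r0 --y--> r1
  r1 --x--> r0
  r0 --y--> r1
  r1 --y--> r2
  r2 --x--> r2
  r2 --y--> r2
  r2 --x--> r2
Final state: r2
Accept states: {r0, r1}
No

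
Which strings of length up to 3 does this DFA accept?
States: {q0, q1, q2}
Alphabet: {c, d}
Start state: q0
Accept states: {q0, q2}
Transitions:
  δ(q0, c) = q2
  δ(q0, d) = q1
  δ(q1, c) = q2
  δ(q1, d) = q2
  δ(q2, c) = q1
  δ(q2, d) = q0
ε, c, cd, dc, dd, ccc, ccd, cdc, dcd, ddd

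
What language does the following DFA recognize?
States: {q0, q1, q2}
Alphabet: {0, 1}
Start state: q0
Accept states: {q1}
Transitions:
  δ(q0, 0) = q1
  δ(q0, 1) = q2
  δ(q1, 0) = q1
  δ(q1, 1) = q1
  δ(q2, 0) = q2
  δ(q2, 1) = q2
Testing a few strings:
  '1' → reject
  '0' → accept
  '001' → accept
  '100' → reject
State roles: q0=no input read; q1=started with 0; q2=started with 1 (dead)
All binary strings starting with 0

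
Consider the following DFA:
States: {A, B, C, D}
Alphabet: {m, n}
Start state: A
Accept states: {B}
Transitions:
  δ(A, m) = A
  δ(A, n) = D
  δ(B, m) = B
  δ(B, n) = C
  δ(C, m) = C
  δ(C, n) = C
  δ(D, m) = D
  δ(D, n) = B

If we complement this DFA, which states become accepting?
Complement accept states = All states \ Original accept states
= {A, B, C, D} \ {B}
{A, C, D}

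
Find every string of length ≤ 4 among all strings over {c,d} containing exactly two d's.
dd, cdd, dcd, ddc, ccdd, cdcd, cddc, dccd, dcdc, ddcc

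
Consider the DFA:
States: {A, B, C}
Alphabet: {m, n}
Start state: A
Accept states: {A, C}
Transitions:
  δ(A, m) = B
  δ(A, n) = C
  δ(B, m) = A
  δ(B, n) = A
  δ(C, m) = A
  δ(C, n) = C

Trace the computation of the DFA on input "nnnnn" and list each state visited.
read 'n': A → C
  read 'n': C → C
  read 'n': C → C
  read 'n': C → C
  read 'n': C → C
A -> C -> C -> C -> C -> C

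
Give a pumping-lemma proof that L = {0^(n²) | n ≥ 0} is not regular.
Assume L is regular with pumping length p. Idea: pumping adds a fixed amount, but gaps between consecutive squares grow.
Choose s = 0^(p²) (length p² ≥ p). By the pumping lemma, s = xyz with |xy| ≤ p, |y| > 0, so |y| = k with 1 ≤ k ≤ p. Then |xy²z| = p²+k. Since p² < p²+k ≤ p²+p < (p+1)², the length p²+k lies strictly between consecutive squares, so it is not a perfect square and xy²z ∉ L.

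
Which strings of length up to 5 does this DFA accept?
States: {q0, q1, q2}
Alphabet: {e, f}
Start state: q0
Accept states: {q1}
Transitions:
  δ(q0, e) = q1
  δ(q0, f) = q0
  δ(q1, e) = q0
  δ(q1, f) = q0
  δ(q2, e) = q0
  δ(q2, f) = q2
e, fe, eee, efe, ffe, eefe, effe, feee, fefe, fffe, eeeee, eeefe, eeffe, efeee, efefe, efffe, feefe, feffe, ffeee, ffefe, ffffe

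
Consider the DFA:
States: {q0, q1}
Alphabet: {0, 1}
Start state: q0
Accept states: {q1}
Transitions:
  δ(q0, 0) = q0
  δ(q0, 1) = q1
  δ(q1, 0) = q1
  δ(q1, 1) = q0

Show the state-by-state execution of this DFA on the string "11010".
read '1': q0 → q1
  read '1': q1 → q0
  read '0': q0 → q0
  read '1': q0 → q1
  read '0': q1 → q1
q0 -> q1 -> q0 -> q0 -> q1 -> q1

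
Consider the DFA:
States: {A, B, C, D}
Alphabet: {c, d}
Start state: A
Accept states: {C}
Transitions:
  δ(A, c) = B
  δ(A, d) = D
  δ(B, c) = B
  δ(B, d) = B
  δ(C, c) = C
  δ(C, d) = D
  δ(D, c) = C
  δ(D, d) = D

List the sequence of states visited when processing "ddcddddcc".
read 'd': A → D
  read 'd': D → D
  read 'c': D → C
  read 'd': C → D
  read 'd': D → D
  read 'd': D → D
  read 'd': D → D
  read 'c': D → C
  read 'c': C → C
A -> D -> D -> C -> D -> D -> D -> D -> C -> C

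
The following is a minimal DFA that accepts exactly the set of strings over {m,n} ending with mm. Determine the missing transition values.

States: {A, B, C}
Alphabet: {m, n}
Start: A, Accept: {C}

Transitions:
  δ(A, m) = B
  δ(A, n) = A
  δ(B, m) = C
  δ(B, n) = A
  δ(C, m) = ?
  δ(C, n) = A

From the language and accept set, identify what each state tracks — A: last symbol not m; B: one trailing m; C: two trailing m's.
Each missing δ(q, a) is the state matching the new tracked value after reading a.
δ(C, m) = C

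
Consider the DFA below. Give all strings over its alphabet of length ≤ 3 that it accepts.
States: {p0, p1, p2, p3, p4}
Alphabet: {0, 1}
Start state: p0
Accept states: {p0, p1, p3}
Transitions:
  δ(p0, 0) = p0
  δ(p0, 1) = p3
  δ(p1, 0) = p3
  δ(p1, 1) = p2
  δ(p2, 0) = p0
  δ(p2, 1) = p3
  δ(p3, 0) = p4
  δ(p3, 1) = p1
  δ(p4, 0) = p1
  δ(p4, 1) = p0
ε, 0, 1, 00, 01, 11, 000, 001, 011, 100, 101, 110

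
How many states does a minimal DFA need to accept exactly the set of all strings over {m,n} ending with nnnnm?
By Myhill–Nerode, count the distinguishable equivalence classes: 6 classes — one per longest suffix of the input that is a prefix of 'nnnnm' (lengths 0 through 5); only the length-5 class is accepting.
6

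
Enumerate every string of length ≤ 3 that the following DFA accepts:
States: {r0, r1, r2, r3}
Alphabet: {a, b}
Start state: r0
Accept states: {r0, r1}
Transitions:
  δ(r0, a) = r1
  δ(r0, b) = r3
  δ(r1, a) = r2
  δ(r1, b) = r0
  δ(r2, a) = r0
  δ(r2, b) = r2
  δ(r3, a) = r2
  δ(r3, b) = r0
ε, a, ab, bb, aaa, aba, baa, bba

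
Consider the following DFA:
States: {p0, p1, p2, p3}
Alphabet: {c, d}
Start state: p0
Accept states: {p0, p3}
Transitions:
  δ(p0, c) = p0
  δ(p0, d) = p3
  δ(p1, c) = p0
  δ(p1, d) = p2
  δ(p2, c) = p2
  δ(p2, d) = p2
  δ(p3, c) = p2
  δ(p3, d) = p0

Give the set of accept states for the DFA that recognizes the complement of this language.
Complement accept states = All states \ Original accept states
= {p0, p1, p2, p3} \ {p0, p3}
{p1, p2}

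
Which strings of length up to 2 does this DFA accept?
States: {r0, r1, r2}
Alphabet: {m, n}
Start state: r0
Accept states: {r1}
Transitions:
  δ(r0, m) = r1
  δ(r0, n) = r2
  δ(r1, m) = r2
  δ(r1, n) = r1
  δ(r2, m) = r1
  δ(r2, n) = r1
m, mn, nm, nn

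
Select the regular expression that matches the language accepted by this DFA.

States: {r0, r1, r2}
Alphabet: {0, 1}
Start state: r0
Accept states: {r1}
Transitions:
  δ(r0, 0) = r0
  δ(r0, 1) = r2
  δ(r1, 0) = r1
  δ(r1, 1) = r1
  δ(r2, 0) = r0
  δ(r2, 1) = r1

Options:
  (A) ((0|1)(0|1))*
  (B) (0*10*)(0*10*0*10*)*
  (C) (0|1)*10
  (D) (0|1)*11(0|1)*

Check each option against the DFA on short strings; one disagreement eliminates an option:
  (A) ((0|1)(0|1))*: on ε the DFA stays in r0 and rejects (r0 ∉ Accept), but the regex matches it → eliminate
  (B) (0*10*)(0*10*0*10*)*: on '1' the DFA goes r0 → r2 and rejects (r2 ∉ Accept), but the regex matches it → eliminate
  (C) (0|1)*10: on '10' the DFA goes r0 → r2 → r0 and rejects (r0 ∉ Accept), but the regex matches it → eliminate
  (D) (0|1)*11(0|1)*: agrees with the DFA on every string of length ≤ 6
Only (D) is consistent with the DFA.
(D) (0|1)*11(0|1)*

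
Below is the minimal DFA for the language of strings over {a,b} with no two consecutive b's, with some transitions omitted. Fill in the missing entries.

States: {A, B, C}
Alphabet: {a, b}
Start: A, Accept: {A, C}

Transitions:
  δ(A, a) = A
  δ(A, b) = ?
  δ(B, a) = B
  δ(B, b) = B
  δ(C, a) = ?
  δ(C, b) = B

From the language and accept set, identify what each state tracks — A: last symbol not b (ok); B: saw bb (dead); C: last symbol b (ok).
Each missing δ(q, a) is the state matching the new tracked value after reading a.
δ(A, b) = C; δ(C, a) = A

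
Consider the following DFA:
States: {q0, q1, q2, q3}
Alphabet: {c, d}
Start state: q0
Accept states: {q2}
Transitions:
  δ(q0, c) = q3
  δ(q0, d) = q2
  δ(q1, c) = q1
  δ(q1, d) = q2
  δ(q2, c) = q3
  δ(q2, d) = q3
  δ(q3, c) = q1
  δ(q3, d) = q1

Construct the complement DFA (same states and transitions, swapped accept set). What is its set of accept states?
Complement accept states = All states \ Original accept states
= {q0, q1, q2, q3} \ {q2}
{q0, q1, q3}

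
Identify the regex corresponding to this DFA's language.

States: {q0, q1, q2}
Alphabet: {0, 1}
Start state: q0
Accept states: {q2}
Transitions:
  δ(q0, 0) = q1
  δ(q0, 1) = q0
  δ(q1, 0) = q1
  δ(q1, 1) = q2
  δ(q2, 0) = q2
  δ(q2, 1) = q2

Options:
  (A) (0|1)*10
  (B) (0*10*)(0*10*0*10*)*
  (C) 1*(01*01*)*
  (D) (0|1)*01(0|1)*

Check each option against the DFA on short strings; one disagreement eliminates an option:
  (A) (0|1)*10: on '01' the DFA goes q0 → q1 → q2 and accepts (q2 ∈ Accept), but the regex does not match it → eliminate
  (B) (0*10*)(0*10*0*10*)*: on '1' the DFA goes q0 → q0 and rejects (q0 ∉ Accept), but the regex matches it → eliminate
  (C) 1*(01*01*)*: on ε the DFA stays in q0 and rejects (q0 ∉ Accept), but the regex matches it → eliminate
  (D) (0|1)*01(0|1)*: agrees with the DFA on every string of length ≤ 6
Only (D) is consistent with the DFA.
(D) (0|1)*01(0|1)*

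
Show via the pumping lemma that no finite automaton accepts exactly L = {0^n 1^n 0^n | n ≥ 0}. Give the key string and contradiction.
Assume L is regular with pumping length p. Idea: pumping the first 0-block unbalances it against the other two.
Choose s = 0^p 1^p 0^p ∈ L (|s| = 3p ≥ p). By the pumping lemma, s = xyz with |xy| ≤ p, |y| > 0, so y = 0^k with k ≥ 1, inside the first 0-block. Then xy²z = 0^(p+k) 1^p 0^p. The first block has length p+k ≠ p, so the three block lengths are no longer equal and xy²z ∉ L.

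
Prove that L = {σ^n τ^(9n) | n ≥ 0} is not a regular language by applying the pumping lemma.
Assume L is regular with pumping length p. Idea: pumping the σ-block breaks the 1:9 ratio.
Choose s = σ^p τ^(9p) (length 10p ≥ p). By the pumping lemma, s = xyz with |xy| ≤ p, |y| > 0, so y = σ^k with k ≥ 1. Then xy²z = σ^(p+k) τ^(9p). For this to be in L we would need 9p = 9(p+k), i.e. 9k = 0, contradicting k ≥ 1. So xy²z ∉ L.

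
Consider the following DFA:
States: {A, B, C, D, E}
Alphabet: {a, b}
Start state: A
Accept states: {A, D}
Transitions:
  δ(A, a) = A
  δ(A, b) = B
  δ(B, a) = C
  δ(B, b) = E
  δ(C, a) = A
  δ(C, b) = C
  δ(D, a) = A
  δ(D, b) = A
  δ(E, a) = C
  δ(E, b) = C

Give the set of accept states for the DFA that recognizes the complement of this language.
Complement accept states = All states \ Original accept states
= {A, B, C, D, E} \ {A, D}
{B, C, E}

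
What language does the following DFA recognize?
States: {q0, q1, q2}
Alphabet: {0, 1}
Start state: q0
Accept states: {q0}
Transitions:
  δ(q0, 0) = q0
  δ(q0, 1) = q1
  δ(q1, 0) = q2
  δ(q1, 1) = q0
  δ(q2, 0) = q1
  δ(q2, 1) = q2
Testing a few strings:
  '100' → reject
  '1' → reject
  '01' → reject
  '0000' → accept
State roles: q0=value ≡ 0 (mod 3); q1=value ≡ 1 (mod 3); q2=value ≡ 2 (mod 3)
All binary strings representing a multiple of 3 (read in base 2; leading zeros allowed and ε counts as 0)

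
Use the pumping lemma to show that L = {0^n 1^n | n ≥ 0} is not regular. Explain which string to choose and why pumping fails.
Assume L is regular with pumping length p. Idea: pumping the 0-block changes the count balance.
Choose s = 0^p 1^p (length 2p ≥ p). By the pumping lemma, s = xyz with |xy| ≤ p, |y| > 0. So y = 0^k for some k > 0 (since xy is entirely within the 0's). Pumping gives xy²z = 0^(p+k) 1^p, which is not in L since p+k ≠ p.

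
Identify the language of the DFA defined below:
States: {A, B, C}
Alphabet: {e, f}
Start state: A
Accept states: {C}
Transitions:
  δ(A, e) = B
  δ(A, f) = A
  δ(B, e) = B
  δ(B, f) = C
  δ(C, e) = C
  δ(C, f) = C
Testing a few strings:
  'eff' → accept
  'ffe' → reject
  'efe' → accept
  'eeff' → accept
State roles: A=no e seen yet; B=seen a e, waiting for f; C=substring ef seen
All strings over {e,f} containing the substring ef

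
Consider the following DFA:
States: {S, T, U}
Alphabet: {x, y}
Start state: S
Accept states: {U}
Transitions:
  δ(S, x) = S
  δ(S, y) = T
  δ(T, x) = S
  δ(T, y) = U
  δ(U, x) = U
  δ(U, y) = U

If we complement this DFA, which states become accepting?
Complement accept states = All states \ Original accept states
= {S, T, U} \ {U}
{S, T}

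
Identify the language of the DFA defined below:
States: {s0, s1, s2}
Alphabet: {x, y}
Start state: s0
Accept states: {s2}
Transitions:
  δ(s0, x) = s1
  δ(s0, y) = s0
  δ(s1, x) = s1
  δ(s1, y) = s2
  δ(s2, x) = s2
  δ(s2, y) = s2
Testing a few strings:
  'xxxx' → reject
  'yxxy' → accept
  'x' → reject
  'yx' → reject
State roles: s0=no x seen yet; s1=seen a x, waiting for y; s2=substring xy seen
All strings over {x,y} containing the substring xy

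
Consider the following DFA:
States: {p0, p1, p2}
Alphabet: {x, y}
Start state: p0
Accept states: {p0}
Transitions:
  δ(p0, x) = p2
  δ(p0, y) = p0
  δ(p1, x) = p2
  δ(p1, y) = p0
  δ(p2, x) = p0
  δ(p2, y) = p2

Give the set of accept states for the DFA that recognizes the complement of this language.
Complement accept states = All states \ Original accept states
= {p0, p1, p2} \ {p0}
{p1, p2}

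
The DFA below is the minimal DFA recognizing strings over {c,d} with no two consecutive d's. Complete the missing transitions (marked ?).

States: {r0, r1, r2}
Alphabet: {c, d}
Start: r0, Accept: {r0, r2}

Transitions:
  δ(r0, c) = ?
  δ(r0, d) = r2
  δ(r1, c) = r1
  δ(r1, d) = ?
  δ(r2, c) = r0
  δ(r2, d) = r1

From the language and accept set, identify what each state tracks — r0: last symbol not d (ok); r1: saw dd (dead); r2: last symbol d (ok).
Each missing δ(q, a) is the state matching the new tracked value after reading a.
δ(r0, c) = r0; δ(r1, d) = r1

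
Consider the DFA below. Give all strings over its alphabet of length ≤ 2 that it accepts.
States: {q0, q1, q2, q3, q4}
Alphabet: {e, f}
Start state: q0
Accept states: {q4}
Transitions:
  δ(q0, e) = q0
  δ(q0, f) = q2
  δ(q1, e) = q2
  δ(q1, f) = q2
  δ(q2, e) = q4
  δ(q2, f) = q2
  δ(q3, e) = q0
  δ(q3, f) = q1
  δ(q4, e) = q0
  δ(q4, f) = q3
fe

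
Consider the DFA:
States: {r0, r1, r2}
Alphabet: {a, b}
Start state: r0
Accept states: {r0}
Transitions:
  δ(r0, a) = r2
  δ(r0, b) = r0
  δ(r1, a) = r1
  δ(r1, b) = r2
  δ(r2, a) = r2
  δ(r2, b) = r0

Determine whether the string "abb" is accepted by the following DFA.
Processing string "abb":
  r0 --a--> r2
  r2 --b--> r0
  r0 --b--> r0
Final state: r0
Accept states: {r0}
Yes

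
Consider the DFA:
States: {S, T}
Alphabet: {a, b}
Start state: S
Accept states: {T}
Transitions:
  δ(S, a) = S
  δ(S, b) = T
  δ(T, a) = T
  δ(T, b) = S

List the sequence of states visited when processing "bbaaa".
read 'b': S → T
  read 'b': T → S
  read 'a': S → S
  read 'a': S → S
  read 'a': S → S
S -> T -> S -> S -> S -> S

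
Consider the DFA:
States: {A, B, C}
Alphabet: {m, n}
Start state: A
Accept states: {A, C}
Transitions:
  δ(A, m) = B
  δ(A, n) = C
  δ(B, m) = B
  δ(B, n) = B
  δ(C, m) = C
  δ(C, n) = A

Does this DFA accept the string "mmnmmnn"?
Processing string "mmnmmnn":
  A --m--> B
  B --m--> B
  B --n--> B
  B --m--> B
  B --m--> B
  B --n--> B
  B --n--> B
Final state: B
Accept states: {A, C}
No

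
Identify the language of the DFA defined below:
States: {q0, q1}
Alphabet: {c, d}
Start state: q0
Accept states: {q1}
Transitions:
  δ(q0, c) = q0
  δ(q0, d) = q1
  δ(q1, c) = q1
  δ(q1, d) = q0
Testing a few strings:
  'dcd' → reject
  'ccd' → accept
  'c' → reject
  'dd' → reject
State roles: q0=even number of d's so far; q1=odd number of d's so far
All strings over {c,d} with an odd number of d's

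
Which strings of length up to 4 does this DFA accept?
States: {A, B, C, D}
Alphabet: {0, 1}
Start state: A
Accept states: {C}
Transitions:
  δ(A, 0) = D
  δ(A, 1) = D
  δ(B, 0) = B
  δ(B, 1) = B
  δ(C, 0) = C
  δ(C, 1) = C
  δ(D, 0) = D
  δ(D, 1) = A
None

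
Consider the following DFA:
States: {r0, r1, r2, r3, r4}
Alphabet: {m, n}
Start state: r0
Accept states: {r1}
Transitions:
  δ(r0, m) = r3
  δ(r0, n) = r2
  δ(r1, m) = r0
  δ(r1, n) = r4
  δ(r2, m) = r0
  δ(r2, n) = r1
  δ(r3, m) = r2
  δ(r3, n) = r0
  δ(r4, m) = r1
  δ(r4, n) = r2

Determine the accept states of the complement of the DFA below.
Complement accept states = All states \ Original accept states
= {r0, r1, r2, r3, r4} \ {r1}
{r0, r2, r3, r4}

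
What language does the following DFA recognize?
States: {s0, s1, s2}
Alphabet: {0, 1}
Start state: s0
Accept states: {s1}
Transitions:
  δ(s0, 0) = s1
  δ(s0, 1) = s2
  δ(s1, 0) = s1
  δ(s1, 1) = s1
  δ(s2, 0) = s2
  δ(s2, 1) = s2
Testing a few strings:
  '00' → accept
  '1' → reject
  '11' → reject
  '01' → accept
State roles: s0=no input read; s1=started with 0; s2=started with 1 (dead)
All binary strings starting with 0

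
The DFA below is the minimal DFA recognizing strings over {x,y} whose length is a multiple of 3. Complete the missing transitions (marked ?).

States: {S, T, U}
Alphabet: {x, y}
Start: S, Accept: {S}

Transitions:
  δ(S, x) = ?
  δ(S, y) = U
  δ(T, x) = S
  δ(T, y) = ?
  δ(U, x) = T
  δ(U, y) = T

From the language and accept set, identify what each state tracks — S: length ≡ 0 (mod 3); T: length ≡ 2 (mod 3); U: length ≡ 1 (mod 3).
Each missing δ(q, a) is the state matching the new tracked value after reading a.
δ(S, x) = U; δ(T, y) = S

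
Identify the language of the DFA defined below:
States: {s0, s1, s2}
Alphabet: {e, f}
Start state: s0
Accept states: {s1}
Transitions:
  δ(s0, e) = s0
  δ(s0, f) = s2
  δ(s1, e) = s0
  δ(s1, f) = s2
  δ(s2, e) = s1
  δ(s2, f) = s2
Testing a few strings:
  'fef' → reject
  'fff' → reject
  'fefe' → accept
  'fe' → accept
State roles: s0=no suffix match; s1=suffix is fe; s2=one trailing f
All strings over {e,f} ending with fe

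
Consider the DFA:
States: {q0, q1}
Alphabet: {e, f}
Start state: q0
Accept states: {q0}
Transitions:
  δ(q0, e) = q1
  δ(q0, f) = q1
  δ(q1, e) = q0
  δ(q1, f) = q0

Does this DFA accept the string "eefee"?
Processing string "eefee":
  q0 --e--> q1
  q1 --e--> q0
  q0 --f--> q1
  q1 --e--> q0
  q0 --e--> q1
Final state: q1
Accept states: {q0}
No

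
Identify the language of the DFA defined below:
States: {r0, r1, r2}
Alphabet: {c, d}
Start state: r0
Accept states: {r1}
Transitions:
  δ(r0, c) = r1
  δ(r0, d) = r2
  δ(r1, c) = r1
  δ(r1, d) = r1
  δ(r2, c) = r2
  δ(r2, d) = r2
Testing a few strings:
  'cd' → accept
  'd' → reject
  'c' → accept
  'cdd' → accept
State roles: r0=no input read; r1=started with c; r2=started with d (dead)
All strings over {c,d} starting with c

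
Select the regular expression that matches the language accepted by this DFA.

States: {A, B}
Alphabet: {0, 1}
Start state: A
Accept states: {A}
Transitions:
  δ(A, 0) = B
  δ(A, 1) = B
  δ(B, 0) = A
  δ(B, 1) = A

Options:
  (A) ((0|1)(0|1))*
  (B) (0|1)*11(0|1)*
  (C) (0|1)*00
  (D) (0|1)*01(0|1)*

Check each option against the DFA on short strings; one disagreement eliminates an option:
  (A) ((0|1)(0|1))*: agrees with the DFA on every string of length ≤ 6
  (B) (0|1)*11(0|1)*: on ε the DFA stays in A and accepts (A ∈ Accept), but the regex does not match it → eliminate
  (C) (0|1)*00: on ε the DFA stays in A and accepts (A ∈ Accept), but the regex does not match it → eliminate
  (D) (0|1)*01(0|1)*: on ε the DFA stays in A and accepts (A ∈ Accept), but the regex does not match it → eliminate
Only (A) is consistent with the DFA.
(A) ((0|1)(0|1))*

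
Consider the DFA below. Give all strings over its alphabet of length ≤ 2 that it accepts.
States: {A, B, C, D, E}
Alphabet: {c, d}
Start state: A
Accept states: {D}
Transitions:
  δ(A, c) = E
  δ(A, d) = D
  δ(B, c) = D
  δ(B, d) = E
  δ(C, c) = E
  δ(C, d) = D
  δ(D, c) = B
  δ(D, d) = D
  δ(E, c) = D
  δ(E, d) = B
d, cc, dd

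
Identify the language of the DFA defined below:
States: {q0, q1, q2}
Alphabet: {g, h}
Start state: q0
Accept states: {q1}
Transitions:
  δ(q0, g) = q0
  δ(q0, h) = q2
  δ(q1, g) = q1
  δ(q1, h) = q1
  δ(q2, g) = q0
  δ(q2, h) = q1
Testing a few strings:
  'h' → reject
  'gghh' → accept
  'hhhg' → accept
  'ggg' → reject
State roles: q0=no progress toward hh; q1=substring hh seen; q2=one trailing h
All strings over {g,h} containing the substring hh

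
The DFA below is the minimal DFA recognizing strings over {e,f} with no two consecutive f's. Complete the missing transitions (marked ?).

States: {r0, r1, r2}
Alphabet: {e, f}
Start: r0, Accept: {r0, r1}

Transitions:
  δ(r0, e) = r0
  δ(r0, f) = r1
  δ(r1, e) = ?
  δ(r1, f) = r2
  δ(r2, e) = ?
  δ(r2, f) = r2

From the language and accept set, identify what each state tracks — r0: last symbol not f (ok); r1: last symbol f (ok); r2: saw ff (dead).
Each missing δ(q, a) is the state matching the new tracked value after reading a.
δ(r1, e) = r0; δ(r2, e) = r2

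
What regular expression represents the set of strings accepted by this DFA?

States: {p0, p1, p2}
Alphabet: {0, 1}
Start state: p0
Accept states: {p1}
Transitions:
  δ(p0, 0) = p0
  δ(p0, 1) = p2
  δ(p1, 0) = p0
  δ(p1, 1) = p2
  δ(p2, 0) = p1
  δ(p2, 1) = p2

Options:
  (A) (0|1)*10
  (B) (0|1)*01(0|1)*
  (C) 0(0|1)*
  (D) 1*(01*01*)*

Check each option against the DFA on short strings; one disagreement eliminates an option:
  (A) (0|1)*10: agrees with the DFA on every string of length ≤ 6
  (B) (0|1)*01(0|1)*: on '01' the DFA goes p0 → p0 → p2 and rejects (p2 ∉ Accept), but the regex matches it → eliminate
  (C) 0(0|1)*: on '0' the DFA goes p0 → p0 and rejects (p0 ∉ Accept), but the regex matches it → eliminate
  (D) 1*(01*01*)*: on ε the DFA stays in p0 and rejects (p0 ∉ Accept), but the regex matches it → eliminate
Only (A) is consistent with the DFA.
(A) (0|1)*10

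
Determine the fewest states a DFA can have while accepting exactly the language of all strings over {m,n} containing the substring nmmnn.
By Myhill–Nerode, count the distinguishable equivalence classes: 6 classes — one per longest suffix of the input that is a prefix of 'nmmnn' (lengths 0 through 4), plus an absorbing 'already seen nmmnn' class.
6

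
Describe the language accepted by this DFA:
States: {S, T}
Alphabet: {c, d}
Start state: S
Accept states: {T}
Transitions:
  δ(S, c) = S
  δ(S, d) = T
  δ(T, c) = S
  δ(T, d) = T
Testing a few strings:
  'd' → accept
  'dc' → reject
  'dd' → accept
  'c' → reject
State roles: S=last symbol not d; T=last symbol is d
All strings over {c,d} ending with d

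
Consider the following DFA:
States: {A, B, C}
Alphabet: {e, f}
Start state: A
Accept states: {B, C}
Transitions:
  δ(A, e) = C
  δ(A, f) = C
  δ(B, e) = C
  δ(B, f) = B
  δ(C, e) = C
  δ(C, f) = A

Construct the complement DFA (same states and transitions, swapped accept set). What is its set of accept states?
Complement accept states = All states \ Original accept states
= {A, B, C} \ {B, C}
{A}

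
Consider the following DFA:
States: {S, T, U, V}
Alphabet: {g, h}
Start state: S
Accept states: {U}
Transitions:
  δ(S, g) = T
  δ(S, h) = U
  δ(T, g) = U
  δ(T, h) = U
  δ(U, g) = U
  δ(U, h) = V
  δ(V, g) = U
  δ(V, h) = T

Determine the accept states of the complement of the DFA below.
Complement accept states = All states \ Original accept states
= {S, T, U, V} \ {U}
{S, T, V}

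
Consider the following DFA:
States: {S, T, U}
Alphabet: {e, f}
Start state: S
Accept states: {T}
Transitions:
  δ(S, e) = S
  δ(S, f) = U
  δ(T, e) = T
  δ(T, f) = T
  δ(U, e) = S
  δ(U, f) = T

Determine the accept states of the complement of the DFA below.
Complement accept states = All states \ Original accept states
= {S, T, U} \ {T}
{S, U}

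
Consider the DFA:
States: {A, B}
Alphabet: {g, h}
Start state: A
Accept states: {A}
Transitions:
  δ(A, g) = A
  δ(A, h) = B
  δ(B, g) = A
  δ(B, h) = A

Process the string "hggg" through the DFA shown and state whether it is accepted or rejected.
Processing string "hggg":
  A --h--> B
  B --g--> A
  A --g--> A
  A --g--> A
Final state: A
Accept states: {A}
Yes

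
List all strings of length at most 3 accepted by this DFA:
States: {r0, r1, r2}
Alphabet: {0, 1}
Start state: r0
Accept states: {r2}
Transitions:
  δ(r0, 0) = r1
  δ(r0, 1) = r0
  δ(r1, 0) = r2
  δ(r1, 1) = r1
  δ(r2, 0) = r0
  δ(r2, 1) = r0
00, 010, 100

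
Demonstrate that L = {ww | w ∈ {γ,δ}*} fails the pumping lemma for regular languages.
Assume L is regular with pumping length p. Idea: pumping the leading γ-block breaks the equality of the two halves.
Choose s = γ^p δ γ^p δ ∈ L (with w = γ^p δ). |s| = 2p+2 ≥ p. By the pumping lemma, s = xyz with |xy| ≤ p, |y| > 0, so y = γ^k with k ≥ 1, in the first γ-block. Then xy²z = γ^(p+k) δ γ^p δ, of length 2p+2+k. If k is odd this length is odd, so it cannot be of the form ww. If k is even, each half has length p+1+k/2 ≤ p+k, so the first half lies entirely inside the leading γ-block and contains no δ, while the second half ends in δ; the halves differ. Either way xy²z ∉ L.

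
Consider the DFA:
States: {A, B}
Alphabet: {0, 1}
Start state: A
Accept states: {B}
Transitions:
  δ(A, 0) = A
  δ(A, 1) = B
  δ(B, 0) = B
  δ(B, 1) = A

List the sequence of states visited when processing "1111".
read '1': A → B
  read '1': B → A
  read '1': A → B
  read '1': B → A
A -> B -> A -> B -> A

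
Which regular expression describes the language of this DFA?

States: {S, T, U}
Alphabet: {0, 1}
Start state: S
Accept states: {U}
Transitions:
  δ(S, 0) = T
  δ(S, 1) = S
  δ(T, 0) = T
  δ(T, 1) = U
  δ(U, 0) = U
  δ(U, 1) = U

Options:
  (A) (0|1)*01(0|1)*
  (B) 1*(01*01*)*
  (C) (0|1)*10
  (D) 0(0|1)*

Check each option against the DFA on short strings; one disagreement eliminates an option:
  (A) (0|1)*01(0|1)*: agrees with the DFA on every string of length ≤ 6
  (B) 1*(01*01*)*: on ε the DFA stays in S and rejects (S ∉ Accept), but the regex matches it → eliminate
  (C) (0|1)*10: on '01' the DFA goes S → T → U and accepts (U ∈ Accept), but the regex does not match it → eliminate
  (D) 0(0|1)*: on '0' the DFA goes S → T and rejects (T ∉ Accept), but the regex matches it → eliminate
Only (A) is consistent with the DFA.
(A) (0|1)*01(0|1)*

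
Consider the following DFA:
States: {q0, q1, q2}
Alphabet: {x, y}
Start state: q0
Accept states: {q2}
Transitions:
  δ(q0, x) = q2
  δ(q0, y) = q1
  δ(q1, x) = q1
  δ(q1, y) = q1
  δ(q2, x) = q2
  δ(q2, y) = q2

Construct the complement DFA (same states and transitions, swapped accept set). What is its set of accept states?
Complement accept states = All states \ Original accept states
= {q0, q1, q2} \ {q2}
{q0, q1}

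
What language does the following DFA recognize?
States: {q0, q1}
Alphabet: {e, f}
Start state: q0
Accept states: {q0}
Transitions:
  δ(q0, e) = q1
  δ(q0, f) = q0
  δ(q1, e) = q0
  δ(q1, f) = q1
Testing a few strings:
  'fff' → accept
  'ff' → accept
  'ef' → reject
  'e' → reject
State roles: q0=even number of e's so far; q1=odd number of e's so far
All strings over {e,f} with an even number of e's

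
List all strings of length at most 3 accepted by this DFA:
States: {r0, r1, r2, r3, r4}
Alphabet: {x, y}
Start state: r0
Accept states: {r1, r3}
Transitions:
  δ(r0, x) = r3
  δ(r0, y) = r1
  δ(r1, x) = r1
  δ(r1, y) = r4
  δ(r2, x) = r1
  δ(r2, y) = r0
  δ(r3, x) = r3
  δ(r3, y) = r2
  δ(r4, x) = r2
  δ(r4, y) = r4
x, y, xx, yx, xxx, xyx, yxx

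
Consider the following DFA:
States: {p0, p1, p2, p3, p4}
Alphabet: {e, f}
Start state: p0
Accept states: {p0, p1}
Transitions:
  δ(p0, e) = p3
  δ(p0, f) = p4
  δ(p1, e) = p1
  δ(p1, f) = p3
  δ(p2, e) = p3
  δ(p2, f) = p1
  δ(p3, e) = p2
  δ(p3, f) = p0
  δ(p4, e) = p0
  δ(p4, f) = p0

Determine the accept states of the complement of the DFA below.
Complement accept states = All states \ Original accept states
= {p0, p1, p2, p3, p4} \ {p0, p1}
{p2, p3, p4}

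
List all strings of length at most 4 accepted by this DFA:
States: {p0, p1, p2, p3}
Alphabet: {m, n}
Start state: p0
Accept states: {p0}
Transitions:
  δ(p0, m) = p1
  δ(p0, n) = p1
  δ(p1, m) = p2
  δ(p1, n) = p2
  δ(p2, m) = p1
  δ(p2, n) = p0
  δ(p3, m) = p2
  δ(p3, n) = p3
ε, mmn, mnn, nmn, nnn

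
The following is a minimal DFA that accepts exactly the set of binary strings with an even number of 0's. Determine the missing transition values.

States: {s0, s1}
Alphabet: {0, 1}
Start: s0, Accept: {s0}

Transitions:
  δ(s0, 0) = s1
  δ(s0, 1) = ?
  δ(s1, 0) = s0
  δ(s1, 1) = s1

From the language and accept set, identify what each state tracks — s0: even number of 0's so far; s1: odd number of 0's so far.
Each missing δ(q, a) is the state matching the new tracked value after reading a.
δ(s0, 1) = s0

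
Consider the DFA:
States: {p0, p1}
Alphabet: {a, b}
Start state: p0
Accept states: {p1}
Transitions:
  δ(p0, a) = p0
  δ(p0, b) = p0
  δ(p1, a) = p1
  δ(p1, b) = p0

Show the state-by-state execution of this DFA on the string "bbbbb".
read 'b': p0 → p0
  read 'b': p0 → p0
  read 'b': p0 → p0
  read 'b': p0 → p0
  read 'b': p0 → p0
p0 -> p0 -> p0 -> p0 -> p0 -> p0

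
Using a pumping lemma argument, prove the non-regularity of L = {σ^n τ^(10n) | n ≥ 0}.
Assume L is regular with pumping length p. Idea: pumping the σ-block breaks the 1:10 ratio.
Choose s = σ^p τ^(10p) (length 11p ≥ p). By the pumping lemma, s = xyz with |xy| ≤ p, |y| > 0, so y = σ^k with k ≥ 1. Then xy²z = σ^(p+k) τ^(10p). For this to be in L we would need 10p = 10(p+k), i.e. 10k = 0, contradicting k ≥ 1. So xy²z ∉ L.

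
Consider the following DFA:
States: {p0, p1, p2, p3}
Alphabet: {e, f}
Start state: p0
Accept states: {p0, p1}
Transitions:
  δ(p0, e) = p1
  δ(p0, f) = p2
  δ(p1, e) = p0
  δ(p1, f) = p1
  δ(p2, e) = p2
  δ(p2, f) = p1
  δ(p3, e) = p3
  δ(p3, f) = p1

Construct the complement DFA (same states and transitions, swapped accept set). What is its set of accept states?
Complement accept states = All states \ Original accept states
= {p0, p1, p2, p3} \ {p0, p1}
{p2, p3}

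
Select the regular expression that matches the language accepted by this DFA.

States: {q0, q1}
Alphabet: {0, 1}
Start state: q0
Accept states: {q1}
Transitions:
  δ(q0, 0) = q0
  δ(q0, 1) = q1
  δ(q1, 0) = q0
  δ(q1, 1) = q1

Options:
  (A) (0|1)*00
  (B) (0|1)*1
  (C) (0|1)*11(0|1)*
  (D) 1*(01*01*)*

Check each option against the DFA on short strings; one disagreement eliminates an option:
  (A) (0|1)*00: on '1' the DFA goes q0 → q1 and accepts (q1 ∈ Accept), but the regex does not match it → eliminate
  (B) (0|1)*1: agrees with the DFA on every string of length ≤ 6
  (C) (0|1)*11(0|1)*: on '1' the DFA goes q0 → q1 and accepts (q1 ∈ Accept), but the regex does not match it → eliminate
  (D) 1*(01*01*)*: on ε the DFA stays in q0 and rejects (q0 ∉ Accept), but the regex matches it → eliminate
Only (B) is consistent with the DFA.
(B) (0|1)*1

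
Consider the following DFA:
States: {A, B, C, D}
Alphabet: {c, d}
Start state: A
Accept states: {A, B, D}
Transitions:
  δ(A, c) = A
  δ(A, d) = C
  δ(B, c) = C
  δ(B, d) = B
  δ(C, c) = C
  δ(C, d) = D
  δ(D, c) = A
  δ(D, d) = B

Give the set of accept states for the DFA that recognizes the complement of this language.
Complement accept states = All states \ Original accept states
= {A, B, C, D} \ {A, B, D}
{C}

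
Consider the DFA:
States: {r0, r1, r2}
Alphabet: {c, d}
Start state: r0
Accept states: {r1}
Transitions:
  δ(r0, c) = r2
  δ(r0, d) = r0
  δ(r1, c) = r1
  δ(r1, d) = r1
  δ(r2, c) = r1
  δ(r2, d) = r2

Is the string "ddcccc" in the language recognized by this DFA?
Processing string "ddcccc":
  r0 --d--> r0
  r0 --d--> r0
  r0 --c--> r2
  r2 --c--> r1
  r1 --c--> r1
  r1 --c--> r1
Final state: r1
Accept states: {r1}
Yes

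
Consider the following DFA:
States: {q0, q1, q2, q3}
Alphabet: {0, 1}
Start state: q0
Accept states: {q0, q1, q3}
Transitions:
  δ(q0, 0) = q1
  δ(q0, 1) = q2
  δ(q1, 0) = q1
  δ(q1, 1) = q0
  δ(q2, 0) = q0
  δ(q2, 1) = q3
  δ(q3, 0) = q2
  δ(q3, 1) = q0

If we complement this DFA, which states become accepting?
Complement accept states = All states \ Original accept states
= {q0, q1, q2, q3} \ {q0, q1, q3}
{q2}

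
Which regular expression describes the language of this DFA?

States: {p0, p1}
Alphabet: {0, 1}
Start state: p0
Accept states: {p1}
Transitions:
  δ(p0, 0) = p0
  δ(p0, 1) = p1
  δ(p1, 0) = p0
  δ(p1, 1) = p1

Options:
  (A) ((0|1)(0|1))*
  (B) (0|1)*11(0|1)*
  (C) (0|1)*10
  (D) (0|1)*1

Check each option against the DFA on short strings; one disagreement eliminates an option:
  (A) ((0|1)(0|1))*: on ε the DFA stays in p0 and rejects (p0 ∉ Accept), but the regex matches it → eliminate
  (B) (0|1)*11(0|1)*: on '1' the DFA goes p0 → p1 and accepts (p1 ∈ Accept), but the regex does not match it → eliminate
  (C) (0|1)*10: on '1' the DFA goes p0 → p1 and accepts (p1 ∈ Accept), but the regex does not match it → eliminate
  (D) (0|1)*1: agrees with the DFA on every string of length ≤ 6
Only (D) is consistent with the DFA.
(D) (0|1)*1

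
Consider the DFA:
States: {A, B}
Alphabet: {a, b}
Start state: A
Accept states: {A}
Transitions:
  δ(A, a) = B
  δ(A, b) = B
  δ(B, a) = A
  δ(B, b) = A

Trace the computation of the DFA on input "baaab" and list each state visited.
read 'b': A → B
  read 'a': B → A
  read 'a': A → B
  read 'a': B → A
  read 'b': A → B
A -> B -> A -> B -> A -> B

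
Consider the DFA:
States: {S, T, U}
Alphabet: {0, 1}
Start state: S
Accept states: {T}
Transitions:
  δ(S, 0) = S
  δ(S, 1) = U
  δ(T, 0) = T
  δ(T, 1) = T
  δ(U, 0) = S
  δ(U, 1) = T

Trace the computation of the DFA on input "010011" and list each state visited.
read '0': S → S
  read '1': S → U
  read '0': U → S
  read '0': S → S
  read '1': S → U
  read '1': U → T
S -> S -> U -> S -> S -> U -> T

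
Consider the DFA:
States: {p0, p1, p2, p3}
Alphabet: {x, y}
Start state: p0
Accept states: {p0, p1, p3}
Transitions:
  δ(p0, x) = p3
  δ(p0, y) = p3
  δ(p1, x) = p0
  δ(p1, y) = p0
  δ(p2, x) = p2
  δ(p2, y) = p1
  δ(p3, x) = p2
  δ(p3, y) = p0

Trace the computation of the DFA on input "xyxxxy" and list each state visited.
read 'x': p0 → p3
  read 'y': p3 → p0
  read 'x': p0 → p3
  read 'x': p3 → p2
  read 'x': p2 → p2
  read 'y': p2 → p1
p0 -> p3 -> p0 -> p3 -> p2 -> p2 -> p1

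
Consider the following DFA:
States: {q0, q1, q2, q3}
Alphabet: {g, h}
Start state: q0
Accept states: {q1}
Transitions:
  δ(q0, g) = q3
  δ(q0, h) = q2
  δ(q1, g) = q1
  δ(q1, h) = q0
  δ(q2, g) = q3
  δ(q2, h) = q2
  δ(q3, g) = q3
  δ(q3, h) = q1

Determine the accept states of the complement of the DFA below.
Complement accept states = All states \ Original accept states
= {q0, q1, q2, q3} \ {q1}
{q0, q2, q3}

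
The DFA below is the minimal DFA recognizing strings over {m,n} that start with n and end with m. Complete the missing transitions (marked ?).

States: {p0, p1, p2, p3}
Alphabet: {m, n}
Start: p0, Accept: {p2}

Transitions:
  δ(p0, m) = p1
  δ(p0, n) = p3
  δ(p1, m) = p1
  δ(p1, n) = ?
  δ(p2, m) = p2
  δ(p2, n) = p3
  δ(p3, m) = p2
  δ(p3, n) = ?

From the language and accept set, identify what each state tracks — p0: no input read; p1: started with m (dead); p2: started with n, last symbol m; p3: started with n, last symbol n.
Each missing δ(q, a) is the state matching the new tracked value after reading a.
δ(p1, n) = p1; δ(p3, n) = p3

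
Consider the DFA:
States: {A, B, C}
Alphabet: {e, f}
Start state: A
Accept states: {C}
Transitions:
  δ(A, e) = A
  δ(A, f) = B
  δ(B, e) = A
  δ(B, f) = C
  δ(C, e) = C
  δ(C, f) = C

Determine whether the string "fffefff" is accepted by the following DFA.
Processing string "fffefff":
  A --f--> B
  B --f--> C
  C --f--> C
  C --e--> C
  C --f--> C
  C --f--> C
  C --f--> C
Final state: C
Accept states: {C}
Yes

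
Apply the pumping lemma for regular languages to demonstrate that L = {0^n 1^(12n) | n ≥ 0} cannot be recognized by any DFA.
Assume L is regular with pumping length p. Idea: pumping the 0-block breaks the 1:12 ratio.
Choose s = 0^p 1^(12p) (length 13p ≥ p). By the pumping lemma, s = xyz with |xy| ≤ p, |y| > 0, so y = 0^k with k ≥ 1. Then xy²z = 0^(p+k) 1^(12p). For this to be in L we would need 12p = 12(p+k), i.e. 12k = 0, contradicting k ≥ 1. So xy²z ∉ L.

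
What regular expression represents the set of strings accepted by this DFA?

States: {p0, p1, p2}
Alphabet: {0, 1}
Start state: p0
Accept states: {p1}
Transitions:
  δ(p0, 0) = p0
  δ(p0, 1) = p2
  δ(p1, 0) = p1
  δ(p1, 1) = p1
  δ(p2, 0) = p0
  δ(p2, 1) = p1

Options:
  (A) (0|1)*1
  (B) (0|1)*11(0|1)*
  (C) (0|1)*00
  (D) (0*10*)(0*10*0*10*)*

Check each option against the DFA on short strings; one disagreement eliminates an option:
  (A) (0|1)*1: on '1' the DFA goes p0 → p2 and rejects (p2 ∉ Accept), but the regex matches it → eliminate
  (B) (0|1)*11(0|1)*: agrees with the DFA on every string of length ≤ 6
  (C) (0|1)*00: on '00' the DFA goes p0 → p0 → p0 and rejects (p0 ∉ Accept), but the regex matches it → eliminate
  (D) (0*10*)(0*10*0*10*)*: on '1' the DFA goes p0 → p2 and rejects (p2 ∉ Accept), but the regex matches it → eliminate
Only (B) is consistent with the DFA.
(B) (0|1)*11(0|1)*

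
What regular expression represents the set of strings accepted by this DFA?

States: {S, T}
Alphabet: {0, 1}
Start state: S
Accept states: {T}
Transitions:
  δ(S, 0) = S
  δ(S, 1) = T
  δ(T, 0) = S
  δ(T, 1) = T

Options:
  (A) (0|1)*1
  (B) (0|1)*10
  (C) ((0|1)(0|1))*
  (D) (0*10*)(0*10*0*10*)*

Check each option against the DFA on short strings; one disagreement eliminates an option:
  (A) (0|1)*1: agrees with the DFA on every string of length ≤ 6
  (B) (0|1)*10: on '1' the DFA goes S → T and accepts (T ∈ Accept), but the regex does not match it → eliminate
  (C) ((0|1)(0|1))*: on ε the DFA stays in S and rejects (S ∉ Accept), but the regex matches it → eliminate
  (D) (0*10*)(0*10*0*10*)*: on '10' the DFA goes S → T → S and rejects (S ∉ Accept), but the regex matches it → eliminate
Only (A) is consistent with the DFA.
(A) (0|1)*1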